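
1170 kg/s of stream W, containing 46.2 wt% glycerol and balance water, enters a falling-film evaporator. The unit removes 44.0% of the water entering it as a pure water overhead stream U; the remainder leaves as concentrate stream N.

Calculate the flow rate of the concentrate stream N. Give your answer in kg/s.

893 kg/s

water entering = 1170×0.538 = 629.46 kg/s; overhead removed = 0.440×629.46 = 276.96 kg/s.
Concentrate = 1170 − 276.96 = 893.04 kg/s.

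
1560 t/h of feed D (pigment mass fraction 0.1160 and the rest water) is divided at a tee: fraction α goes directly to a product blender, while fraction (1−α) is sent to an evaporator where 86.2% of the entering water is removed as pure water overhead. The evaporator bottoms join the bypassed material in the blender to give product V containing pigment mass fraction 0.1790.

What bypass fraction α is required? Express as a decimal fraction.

All 1560×0.116 = 180.96 t/h of pigment reaches V, so V = 180.96/0.179 = 1010.9 t/h and vapour = 549.05 t/h.
The evaporator receives (1−α)·1560 of feed at 0.884 water and removes 0.862 of that water:
0.862×0.884×(1−α)×1560 = 549.05
(1−α) = 549.05/1188.7 = 0.4619;  α = 0.5381.

0.538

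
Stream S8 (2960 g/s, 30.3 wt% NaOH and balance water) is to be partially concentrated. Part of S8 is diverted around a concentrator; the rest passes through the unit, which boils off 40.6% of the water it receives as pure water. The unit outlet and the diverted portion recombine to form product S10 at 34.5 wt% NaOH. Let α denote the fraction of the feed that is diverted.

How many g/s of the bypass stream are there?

All 2960×0.303 = 896.88 g/s of NaOH reaches S10, so S10 = 896.88/0.345 = 2599.7 g/s and vapour = 360.35 g/s.
The evaporator receives (1−α)·2960 of feed at 0.697 water and removes 0.406 of that water:
0.406×0.697×(1−α)×2960 = 360.35
(1−α) = 360.35/837.63 = 0.4302;  α = 0.5698.
Bypass flow = 0.5698×2960 = 1686.6 g/s.

1687 g/s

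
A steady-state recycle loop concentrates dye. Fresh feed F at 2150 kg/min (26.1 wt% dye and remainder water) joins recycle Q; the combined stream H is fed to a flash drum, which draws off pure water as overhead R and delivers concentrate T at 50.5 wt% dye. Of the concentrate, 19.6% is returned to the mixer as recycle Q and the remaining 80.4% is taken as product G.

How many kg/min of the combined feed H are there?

2421 kg/min

Overall dye balance (none leaves overhead): dye in fresh feed = dye in product, i.e. 2150×0.261 = (1−0.196)·T·0.505.
T = 561.15/(0.505×0.804) = 1382.1 kg/min.
Recycle Q = 0.196×1382.1 = 270.89 kg/min.
Combined feed H = 2150 + 270.89 = 2420.9 kg/min.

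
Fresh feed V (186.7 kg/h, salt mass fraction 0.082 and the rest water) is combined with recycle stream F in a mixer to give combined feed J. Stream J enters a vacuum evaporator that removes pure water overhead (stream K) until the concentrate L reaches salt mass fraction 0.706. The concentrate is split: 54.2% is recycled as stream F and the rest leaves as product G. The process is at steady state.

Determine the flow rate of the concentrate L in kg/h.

47.35 kg/h

Overall salt balance (none leaves overhead): salt in fresh feed = salt in product, i.e. 186.7×0.082 = (1−0.542)·L·0.706.
L = 15.309/(0.706×0.458) = 47.347 kg/h.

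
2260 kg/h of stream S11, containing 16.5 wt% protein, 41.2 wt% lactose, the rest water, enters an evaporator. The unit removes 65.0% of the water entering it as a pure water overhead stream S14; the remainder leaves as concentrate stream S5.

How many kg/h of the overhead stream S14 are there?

water entering = 2260×0.423 = 955.98 kg/h; overhead removed = 0.650×955.98 = 621.39 kg/h.

621.4 kg/h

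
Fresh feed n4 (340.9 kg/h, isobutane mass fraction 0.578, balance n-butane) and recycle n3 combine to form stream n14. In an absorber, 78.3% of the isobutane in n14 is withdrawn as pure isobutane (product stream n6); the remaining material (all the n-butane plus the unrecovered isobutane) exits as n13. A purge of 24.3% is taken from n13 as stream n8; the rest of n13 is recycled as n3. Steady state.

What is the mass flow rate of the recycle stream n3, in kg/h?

486.9 kg/h

n-butane enters only via n4 and leaves only via the purge: 340.9×0.422 = 0.243×(n-butane in n13), and the absorber passes all n-butane, so n-butane in n14 = n-butane in n13 = 592.02 kg/h.
isobutane in n14: m_A = 340.9×0.578 + (1−0.243)·(1−0.783)·m_A, so m_A = 197.04/0.8357 = 235.77 kg/h.
n13 = (1−0.783)×235.77 + 592.02 = 643.18 kg/h.
Recycle n3 = (1−0.243)×643.18 = 486.89 kg/h.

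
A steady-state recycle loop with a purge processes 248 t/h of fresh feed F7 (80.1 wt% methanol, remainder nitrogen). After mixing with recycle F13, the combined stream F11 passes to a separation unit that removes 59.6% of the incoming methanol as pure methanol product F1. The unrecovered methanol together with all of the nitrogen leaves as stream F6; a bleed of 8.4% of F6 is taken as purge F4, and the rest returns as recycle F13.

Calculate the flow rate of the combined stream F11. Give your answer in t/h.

nitrogen enters only via F7 and leaves only via the purge: 248×0.199 = 0.084×(nitrogen in F6), and the separation unit passes all nitrogen, so nitrogen in F11 = nitrogen in F6 = 587.52 t/h.
methanol in F11: m_A = 248×0.801 + (1−0.084)·(1−0.596)·m_A, so m_A = 198.65/0.6299 = 315.35 t/h.
F11 = 315.35 + 587.52 = 902.87 t/h.

902.9 t/h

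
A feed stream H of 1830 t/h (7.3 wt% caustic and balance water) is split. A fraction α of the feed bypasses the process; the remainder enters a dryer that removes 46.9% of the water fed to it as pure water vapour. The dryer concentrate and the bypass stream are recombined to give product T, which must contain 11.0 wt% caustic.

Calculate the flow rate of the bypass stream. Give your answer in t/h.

All 1830×0.073 = 133.59 t/h of caustic reaches T, so T = 133.59/0.110 = 1214.5 t/h and vapour = 615.55 t/h.
The evaporator receives (1−α)·1830 of feed at 0.927 water and removes 0.469 of that water:
0.469×0.927×(1−α)×1830 = 615.55
(1−α) = 615.55/795.62 = 0.7737;  α = 0.2263.
Bypass flow = 0.2263×1830 = 414.18 t/h.

414.2 t/h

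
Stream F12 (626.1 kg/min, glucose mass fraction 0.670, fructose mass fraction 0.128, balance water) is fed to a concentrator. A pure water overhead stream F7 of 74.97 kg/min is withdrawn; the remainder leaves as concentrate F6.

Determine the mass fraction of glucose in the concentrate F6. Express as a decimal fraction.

0.761

glucose is not removed: 626.1×0.670 = 419.49 kg/min of glucose enters F6.
Concentrate = 626.1 − 74.97 = 551.13 kg/min.
Mass fraction = 419.49/551.13 = 0.761.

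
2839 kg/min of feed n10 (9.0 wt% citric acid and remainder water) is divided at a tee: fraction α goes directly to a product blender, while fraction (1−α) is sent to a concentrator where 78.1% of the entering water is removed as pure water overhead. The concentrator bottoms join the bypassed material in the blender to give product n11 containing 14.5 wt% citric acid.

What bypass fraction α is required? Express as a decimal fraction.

All 2839×0.090 = 255.51 kg/min of citric acid reaches n11, so n11 = 255.51/0.145 = 1762.1 kg/min and vapour = 1076.9 kg/min.
The evaporator receives (1−α)·2839 of feed at 0.910 water and removes 0.781 of that water:
0.781×0.910×(1−α)×2839 = 1076.9
(1−α) = 1076.9/2017.7 = 0.5337;  α = 0.4663.

0.466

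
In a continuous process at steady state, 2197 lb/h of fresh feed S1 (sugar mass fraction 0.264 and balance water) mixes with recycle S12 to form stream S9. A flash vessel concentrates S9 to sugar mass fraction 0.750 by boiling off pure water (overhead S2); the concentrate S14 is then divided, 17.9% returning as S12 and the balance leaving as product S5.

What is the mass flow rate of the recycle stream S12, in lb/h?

168.6 lb/h

Overall sugar balance (none leaves overhead): sugar in fresh feed = sugar in product, i.e. 2197×0.264 = (1−0.179)·S14·0.750.
S14 = 580.01/(0.750×0.821) = 941.95 lb/h.
Recycle S12 = 0.179×941.95 = 168.61 lb/h.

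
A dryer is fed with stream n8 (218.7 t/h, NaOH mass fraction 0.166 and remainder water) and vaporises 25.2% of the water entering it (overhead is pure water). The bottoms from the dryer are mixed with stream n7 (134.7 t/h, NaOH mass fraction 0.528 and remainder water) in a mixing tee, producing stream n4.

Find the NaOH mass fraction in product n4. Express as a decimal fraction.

0.349

Vapour removed = 0.252×0.834×218.7 = 45.964 t/h; concentrate = 172.74 t/h.
NaOH reaching the mixer = 36.304 (from concentrate) + 134.7×0.528 = 107.43 t/h.
Product flow = 172.74 + 134.7 = 307.44 t/h; NaOH fraction = 0.349.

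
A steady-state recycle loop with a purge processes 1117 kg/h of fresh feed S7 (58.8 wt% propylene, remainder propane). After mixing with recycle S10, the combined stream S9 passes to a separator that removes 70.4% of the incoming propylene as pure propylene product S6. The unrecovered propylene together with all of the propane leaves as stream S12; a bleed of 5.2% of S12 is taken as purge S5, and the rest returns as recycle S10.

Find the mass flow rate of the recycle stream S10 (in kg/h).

8646 kg/h

propane enters only via S7 and leaves only via the purge: 1117×0.412 = 0.052×(propane in S12), and the separator passes all propane, so propane in S9 = propane in S12 = 8850.1 kg/h.
propylene in S9: m_A = 1117×0.588 + (1−0.052)·(1−0.704)·m_A, so m_A = 656.8/0.7194 = 912.99 kg/h.
S12 = (1−0.704)×912.99 + 8850.1 = 9120.3 kg/h.
Recycle S10 = (1−0.052)×9120.3 = 8646.1 kg/h.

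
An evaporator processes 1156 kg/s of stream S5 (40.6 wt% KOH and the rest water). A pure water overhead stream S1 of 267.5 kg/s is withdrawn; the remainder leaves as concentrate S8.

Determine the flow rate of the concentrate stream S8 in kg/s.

Concentrate = 1156 − 267.5 = 888.5 kg/s.

888.5 kg/s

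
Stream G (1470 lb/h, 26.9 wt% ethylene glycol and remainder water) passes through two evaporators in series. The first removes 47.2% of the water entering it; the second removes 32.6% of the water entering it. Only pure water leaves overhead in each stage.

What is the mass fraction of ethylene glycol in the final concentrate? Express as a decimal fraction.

water in feed = 1470×0.731 = 1074.6 lb/h.
After stage 1: water left = (1−0.472)×1074.6 = 567.37; stream total = 962.8 lb/h.
After stage 2: water left = (1−0.326)×567.37 = 382.41; final concentrate = 777.84 lb/h.
ethylene glycol fraction = 395.43/777.84 = 0.508.

0.508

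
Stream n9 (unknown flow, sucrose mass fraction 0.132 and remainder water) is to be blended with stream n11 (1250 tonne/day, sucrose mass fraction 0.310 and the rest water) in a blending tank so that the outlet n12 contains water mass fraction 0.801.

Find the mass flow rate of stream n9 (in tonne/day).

Let n9 be the unknown flow. Total out = 1250 + n9.
water balance: 862.5 + 0.868·n9 = 0.801·(1250 + n9)
(0.868 − 0.801)·n9 = 0.801×1250 − 862.5 = 138.75
n9 = 138.75 / 0.067 = 2070.9 tonne/day

2071 tonne/day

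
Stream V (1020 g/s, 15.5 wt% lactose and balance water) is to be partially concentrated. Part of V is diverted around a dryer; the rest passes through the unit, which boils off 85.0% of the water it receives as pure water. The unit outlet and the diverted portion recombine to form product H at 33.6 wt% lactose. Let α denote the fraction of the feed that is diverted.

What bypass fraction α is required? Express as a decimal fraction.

All 1020×0.155 = 158.1 g/s of lactose reaches H, so H = 158.1/0.336 = 470.54 g/s and vapour = 549.46 g/s.
The evaporator receives (1−α)·1020 of feed at 0.845 water and removes 0.850 of that water:
0.850×0.845×(1−α)×1020 = 549.46
(1−α) = 549.46/732.62 = 0.7500;  α = 0.2500.

0.250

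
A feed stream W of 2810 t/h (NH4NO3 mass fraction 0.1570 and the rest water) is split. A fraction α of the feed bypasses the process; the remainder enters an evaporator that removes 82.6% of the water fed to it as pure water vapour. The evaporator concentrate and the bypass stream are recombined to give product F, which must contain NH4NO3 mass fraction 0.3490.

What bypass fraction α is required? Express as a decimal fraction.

All 2810×0.157 = 441.17 t/h of NH4NO3 reaches F, so F = 441.17/0.349 = 1264.1 t/h and vapour = 1545.9 t/h.
The evaporator receives (1−α)·2810 of feed at 0.843 water and removes 0.826 of that water:
0.826×0.843×(1−α)×2810 = 1545.9
(1−α) = 1545.9/1956.7 = 0.7901;  α = 0.2099.

0.210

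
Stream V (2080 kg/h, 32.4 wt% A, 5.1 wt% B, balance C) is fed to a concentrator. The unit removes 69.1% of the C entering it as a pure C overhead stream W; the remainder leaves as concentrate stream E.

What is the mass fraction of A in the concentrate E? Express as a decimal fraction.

0.5703

A is not removed: 2080×0.324 = 673.92 kg/h of A enters E.
C entering = 2080×0.625 = 1300 kg/h; overhead removed = 0.691×1300 = 898.3 kg/h.
Concentrate = 2080 − 898.3 = 1181.7 kg/h.
Mass fraction = 673.92/1181.7 = 0.5703.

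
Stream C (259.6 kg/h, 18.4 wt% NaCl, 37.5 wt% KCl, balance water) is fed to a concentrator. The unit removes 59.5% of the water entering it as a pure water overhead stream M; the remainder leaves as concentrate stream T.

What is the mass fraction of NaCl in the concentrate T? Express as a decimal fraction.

NaCl is not removed: 259.6×0.184 = 47.766 kg/h of NaCl enters T.
water entering = 259.6×0.441 = 114.48 kg/h; overhead removed = 0.595×114.48 = 68.118 kg/h.
Concentrate = 259.6 − 68.118 = 191.48 kg/h.
Mass fraction = 47.766/191.48 = 0.249.

0.249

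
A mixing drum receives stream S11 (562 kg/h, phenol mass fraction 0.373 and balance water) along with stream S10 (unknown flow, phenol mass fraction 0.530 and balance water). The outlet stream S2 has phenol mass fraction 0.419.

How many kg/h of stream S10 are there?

232.9 kg/h

Let S10 be the unknown flow. Total out = 562 + S10.
phenol balance: 209.63 + 0.530·S10 = 0.419·(562 + S10)
(0.530 − 0.419)·S10 = 0.419×562 − 209.63 = 25.852
S10 = 25.852 / 0.111 = 232.9 kg/h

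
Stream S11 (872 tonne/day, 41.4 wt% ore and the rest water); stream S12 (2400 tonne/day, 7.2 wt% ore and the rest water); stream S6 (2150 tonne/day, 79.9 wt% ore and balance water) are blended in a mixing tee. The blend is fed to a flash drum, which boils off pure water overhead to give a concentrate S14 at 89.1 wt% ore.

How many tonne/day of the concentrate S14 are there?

ore entering = 872×0.414 + 2400×0.072 + 2150×0.799 = 2251.7 tonne/day.
All ore reports to S14, so S14 = 2251.7/0.891 = 2527.1 tonne/day.

2527 tonne/day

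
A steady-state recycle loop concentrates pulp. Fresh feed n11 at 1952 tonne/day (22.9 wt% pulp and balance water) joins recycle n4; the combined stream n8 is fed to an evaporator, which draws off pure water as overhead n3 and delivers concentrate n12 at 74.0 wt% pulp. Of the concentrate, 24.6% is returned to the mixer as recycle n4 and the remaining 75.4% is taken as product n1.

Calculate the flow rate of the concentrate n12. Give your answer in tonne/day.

Overall pulp balance (none leaves overhead): pulp in fresh feed = pulp in product, i.e. 1952×0.229 = (1−0.246)·n12·0.740.
n12 = 447.01/(0.740×0.754) = 801.15 tonne/day.

801.1 tonne/day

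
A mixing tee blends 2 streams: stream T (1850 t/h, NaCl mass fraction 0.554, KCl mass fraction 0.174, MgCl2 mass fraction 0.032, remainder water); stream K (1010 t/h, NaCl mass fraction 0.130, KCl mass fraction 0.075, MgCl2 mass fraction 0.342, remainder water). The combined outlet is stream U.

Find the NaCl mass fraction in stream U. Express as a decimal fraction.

0.404

Total flow out = 1850 + 1010 = 2860 t/h.
NaCl in = 1850×0.554 + 1010×0.130 = 1156.2 t/h.
NaCl mass fraction in U = 1156.2/2860 = 0.404.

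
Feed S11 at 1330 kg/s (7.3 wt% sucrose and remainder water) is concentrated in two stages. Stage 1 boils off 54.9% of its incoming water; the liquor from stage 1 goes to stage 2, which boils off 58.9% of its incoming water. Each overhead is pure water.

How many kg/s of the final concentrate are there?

325.6 kg/s

water in feed = 1330×0.927 = 1232.9 kg/s.
After stage 1: water left = (1−0.549)×1232.9 = 556.04; stream total = 653.13 kg/s.
After stage 2: water left = (1−0.589)×556.04 = 228.53; final concentrate = 325.62 kg/s.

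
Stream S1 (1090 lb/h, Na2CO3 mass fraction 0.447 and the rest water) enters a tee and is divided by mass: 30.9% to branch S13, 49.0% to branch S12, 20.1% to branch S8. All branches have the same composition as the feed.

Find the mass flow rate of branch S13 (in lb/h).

336.8 lb/h

Branch S13 flow = 0.309×1090 = 336.81 lb/h.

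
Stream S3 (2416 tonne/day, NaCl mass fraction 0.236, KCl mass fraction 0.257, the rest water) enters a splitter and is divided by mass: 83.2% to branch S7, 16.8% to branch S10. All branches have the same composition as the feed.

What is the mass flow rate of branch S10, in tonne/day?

Branch S10 flow = 0.168×2416 = 405.89 tonne/day.

405.9 tonne/day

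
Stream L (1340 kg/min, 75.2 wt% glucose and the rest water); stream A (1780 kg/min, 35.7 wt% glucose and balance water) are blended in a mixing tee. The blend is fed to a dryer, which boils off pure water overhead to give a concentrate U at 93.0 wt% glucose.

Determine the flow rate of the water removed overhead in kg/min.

1353 kg/min

glucose entering = 1340×0.752 + 1780×0.357 = 1643.1 kg/min.
All glucose reports to U, so U = 1643.1/0.930 = 1766.8 kg/min.
Total feed = 3120 kg/min; overhead = 3120 − 1766.8 = 1353.2 kg/min.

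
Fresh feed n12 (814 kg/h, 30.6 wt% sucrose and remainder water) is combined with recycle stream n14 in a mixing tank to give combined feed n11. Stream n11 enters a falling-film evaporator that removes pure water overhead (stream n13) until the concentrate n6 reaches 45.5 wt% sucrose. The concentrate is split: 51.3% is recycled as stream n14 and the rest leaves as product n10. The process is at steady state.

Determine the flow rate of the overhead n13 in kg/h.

Overall sucrose balance (none leaves overhead): sucrose in fresh feed = sucrose in product, i.e. 814×0.306 = (1−0.513)·n6·0.455.
n6 = 249.08/(0.455×0.487) = 1124.1 kg/h.
Recycle n14 = 0.513×1124.1 = 576.66 kg/h.
Combined feed n11 = 814 + 576.66 = 1390.7 kg/h.
Overhead n13 = n11 − n6 = 1390.7 − 1124.1 = 266.56 kg/h.

266.6 kg/h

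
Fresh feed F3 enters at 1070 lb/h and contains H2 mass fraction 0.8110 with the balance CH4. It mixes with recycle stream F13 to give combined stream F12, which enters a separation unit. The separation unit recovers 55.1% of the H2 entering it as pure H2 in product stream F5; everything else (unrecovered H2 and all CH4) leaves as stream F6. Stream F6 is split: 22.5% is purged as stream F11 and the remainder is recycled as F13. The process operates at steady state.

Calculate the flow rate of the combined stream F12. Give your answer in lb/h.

CH4 enters only via F3 and leaves only via the purge: 1070×0.189 = 0.225×(CH4 in F6), and the separation unit passes all CH4, so CH4 in F12 = CH4 in F6 = 898.8 lb/h.
H2 in F12: m_A = 1070×0.811 + (1−0.225)·(1−0.551)·m_A, so m_A = 867.77/0.6520 = 1330.9 lb/h.
F12 = 1330.9 + 898.8 = 2229.7 lb/h.

2230 lb/h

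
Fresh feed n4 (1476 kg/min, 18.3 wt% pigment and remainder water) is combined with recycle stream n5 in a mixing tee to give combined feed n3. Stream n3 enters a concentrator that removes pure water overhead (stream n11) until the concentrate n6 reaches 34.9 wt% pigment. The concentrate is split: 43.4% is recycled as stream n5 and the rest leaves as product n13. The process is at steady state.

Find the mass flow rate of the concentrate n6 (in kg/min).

1367 kg/min

Overall pigment balance (none leaves overhead): pigment in fresh feed = pigment in product, i.e. 1476×0.183 = (1−0.434)·n6·0.349.
n6 = 270.11/(0.349×0.566) = 1367.4 kg/min.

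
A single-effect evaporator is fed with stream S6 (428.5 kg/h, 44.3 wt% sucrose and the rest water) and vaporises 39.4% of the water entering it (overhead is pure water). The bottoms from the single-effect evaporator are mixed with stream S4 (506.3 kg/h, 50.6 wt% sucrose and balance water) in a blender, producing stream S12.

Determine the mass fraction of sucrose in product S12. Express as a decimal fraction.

Vapour removed = 0.394×0.557×428.5 = 94.038 kg/h; concentrate = 334.46 kg/h.
sucrose reaching the mixer = 189.83 (from concentrate) + 506.3×0.506 = 446.01 kg/h.
Product flow = 334.46 + 506.3 = 840.76 kg/h; sucrose fraction = 0.530.

0.530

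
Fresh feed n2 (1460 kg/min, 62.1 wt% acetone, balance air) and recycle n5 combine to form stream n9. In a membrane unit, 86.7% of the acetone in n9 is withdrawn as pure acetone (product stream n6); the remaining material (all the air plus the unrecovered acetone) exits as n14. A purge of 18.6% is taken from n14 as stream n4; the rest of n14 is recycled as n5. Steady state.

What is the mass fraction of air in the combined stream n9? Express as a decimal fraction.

air enters only via n2 and leaves only via the purge: 1460×0.379 = 0.186×(air in n14), and the membrane unit passes all air, so air in n9 = air in n14 = 2974.9 kg/min.
acetone in n9: m_A = 1460×0.621 + (1−0.186)·(1−0.867)·m_A, so m_A = 906.66/0.8917 = 1016.7 kg/min.
n9 = 1016.7 + 2974.9 = 3991.7 kg/min.
air fraction in n9 = 2974.9/3991.7 = 0.7453.

0.7453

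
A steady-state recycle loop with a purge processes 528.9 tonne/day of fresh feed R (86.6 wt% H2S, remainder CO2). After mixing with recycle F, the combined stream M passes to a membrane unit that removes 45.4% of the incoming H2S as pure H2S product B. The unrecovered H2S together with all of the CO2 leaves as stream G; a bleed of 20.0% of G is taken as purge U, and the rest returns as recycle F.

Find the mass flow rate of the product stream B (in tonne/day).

369.2 tonne/day

H2S in M: m_A = 528.9×0.866 + (1−0.200)·(1−0.454)·m_A, so m_A = 458.03/0.5632 = 813.26 tonne/day.
Product B = 0.454×813.26 = 369.22 tonne/day.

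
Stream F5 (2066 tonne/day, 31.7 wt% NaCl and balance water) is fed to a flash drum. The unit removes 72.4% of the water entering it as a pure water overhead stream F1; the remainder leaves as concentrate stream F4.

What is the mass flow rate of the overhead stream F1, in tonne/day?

1022 tonne/day

water entering = 2066×0.683 = 1411.1 tonne/day; overhead removed = 0.724×1411.1 = 1021.6 tonne/day.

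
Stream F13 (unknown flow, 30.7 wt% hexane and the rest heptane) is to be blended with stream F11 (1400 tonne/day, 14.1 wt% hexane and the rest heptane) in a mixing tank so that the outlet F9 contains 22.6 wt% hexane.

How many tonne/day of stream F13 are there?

Let F13 be the unknown flow. Total out = 1400 + F13.
hexane balance: 197.4 + 0.307·F13 = 0.226·(1400 + F13)
(0.307 − 0.226)·F13 = 0.226×1400 − 197.4 = 119
F13 = 119 / 0.081 = 1469.1 tonne/day

1469 tonne/day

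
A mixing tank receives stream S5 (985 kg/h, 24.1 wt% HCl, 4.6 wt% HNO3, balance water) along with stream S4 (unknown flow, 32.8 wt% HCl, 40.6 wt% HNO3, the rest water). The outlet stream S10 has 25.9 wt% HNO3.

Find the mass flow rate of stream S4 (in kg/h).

Let S4 be the unknown flow. Total out = 985 + S4.
HNO3 balance: 45.31 + 0.406·S4 = 0.259·(985 + S4)
(0.406 − 0.259)·S4 = 0.259×985 − 45.31 = 209.81
S4 = 209.81 / 0.147 = 1427.2 kg/h

1427 kg/h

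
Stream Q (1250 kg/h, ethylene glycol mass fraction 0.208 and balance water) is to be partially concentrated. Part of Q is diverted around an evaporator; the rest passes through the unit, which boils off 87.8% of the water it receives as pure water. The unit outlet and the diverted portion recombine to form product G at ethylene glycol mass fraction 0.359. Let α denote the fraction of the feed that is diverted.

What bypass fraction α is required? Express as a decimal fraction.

0.395

All 1250×0.208 = 260 kg/h of ethylene glycol reaches G, so G = 260/0.359 = 724.23 kg/h and vapour = 525.77 kg/h.
The evaporator receives (1−α)·1250 of feed at 0.792 water and removes 0.878 of that water:
0.878×0.792×(1−α)×1250 = 525.77
(1−α) = 525.77/869.22 = 0.6049;  α = 0.3951.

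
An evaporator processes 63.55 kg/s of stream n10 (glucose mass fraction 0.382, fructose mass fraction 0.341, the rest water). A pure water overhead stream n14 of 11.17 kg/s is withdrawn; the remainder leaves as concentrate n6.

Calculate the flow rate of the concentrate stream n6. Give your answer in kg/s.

Concentrate = 63.55 − 11.17 = 52.38 kg/s.

52.38 kg/s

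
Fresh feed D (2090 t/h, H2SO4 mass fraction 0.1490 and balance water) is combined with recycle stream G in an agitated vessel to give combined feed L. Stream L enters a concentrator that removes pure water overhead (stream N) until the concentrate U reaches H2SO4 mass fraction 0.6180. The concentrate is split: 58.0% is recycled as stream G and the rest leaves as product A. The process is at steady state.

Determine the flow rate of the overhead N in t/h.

Overall H2SO4 balance (none leaves overhead): H2SO4 in fresh feed = H2SO4 in product, i.e. 2090×0.149 = (1−0.580)·U·0.618.
U = 311.41/(0.618×0.420) = 1199.8 t/h.
Recycle G = 0.580×1199.8 = 695.86 t/h.
Combined feed L = 2090 + 695.86 = 2785.9 t/h.
Overhead N = L − U = 2785.9 − 1199.8 = 1586.1 t/h.

1586 t/h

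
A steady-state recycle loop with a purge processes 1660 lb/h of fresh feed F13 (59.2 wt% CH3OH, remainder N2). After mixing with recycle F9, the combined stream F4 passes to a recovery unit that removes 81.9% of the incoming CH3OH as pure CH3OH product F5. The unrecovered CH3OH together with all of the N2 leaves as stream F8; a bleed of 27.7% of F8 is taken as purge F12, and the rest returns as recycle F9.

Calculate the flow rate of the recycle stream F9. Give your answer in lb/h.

1916 lb/h

N2 enters only via F13 and leaves only via the purge: 1660×0.408 = 0.277×(N2 in F8), and the recovery unit passes all N2, so N2 in F4 = N2 in F8 = 2445.1 lb/h.
CH3OH in F4: m_A = 1660×0.592 + (1−0.277)·(1−0.819)·m_A, so m_A = 982.72/0.8691 = 1130.7 lb/h.
F8 = (1−0.819)×1130.7 + 2445.1 = 2649.7 lb/h.
Recycle F9 = (1−0.277)×2649.7 = 1915.7 lb/h.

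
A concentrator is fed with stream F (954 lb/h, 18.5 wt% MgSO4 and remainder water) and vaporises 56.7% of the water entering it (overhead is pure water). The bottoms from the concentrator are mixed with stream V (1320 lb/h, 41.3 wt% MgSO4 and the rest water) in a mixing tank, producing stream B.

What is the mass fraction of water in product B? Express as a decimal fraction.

0.606

Vapour removed = 0.567×0.815×954 = 440.85 lb/h; concentrate = 513.15 lb/h.
water reaching the mixer = 336.66 (from concentrate) + 1320×0.587 = 1111.5 lb/h.
Product flow = 513.15 + 1320 = 1833.2 lb/h; water fraction = 0.606.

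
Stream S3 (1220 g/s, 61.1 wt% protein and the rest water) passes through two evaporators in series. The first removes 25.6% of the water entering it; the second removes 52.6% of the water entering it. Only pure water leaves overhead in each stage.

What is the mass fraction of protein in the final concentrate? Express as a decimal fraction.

0.817

water in feed = 1220×0.389 = 474.58 g/s.
After stage 1: water left = (1−0.256)×474.58 = 353.09; stream total = 1098.5 g/s.
After stage 2: water left = (1−0.526)×353.09 = 167.36; final concentrate = 912.78 g/s.
protein fraction = 745.42/912.78 = 0.817.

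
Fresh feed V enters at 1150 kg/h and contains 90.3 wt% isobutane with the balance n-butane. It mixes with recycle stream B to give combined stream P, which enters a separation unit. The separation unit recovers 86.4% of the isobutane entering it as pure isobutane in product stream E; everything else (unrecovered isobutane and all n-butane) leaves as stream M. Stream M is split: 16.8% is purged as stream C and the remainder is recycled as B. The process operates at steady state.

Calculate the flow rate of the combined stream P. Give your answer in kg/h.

1835 kg/h

n-butane enters only via V and leaves only via the purge: 1150×0.097 = 0.168×(n-butane in M), and the separation unit passes all n-butane, so n-butane in P = n-butane in M = 663.99 kg/h.
isobutane in P: m_A = 1150×0.903 + (1−0.168)·(1−0.864)·m_A, so m_A = 1038.5/0.8868 = 1170.9 kg/h.
P = 1170.9 + 663.99 = 1834.9 kg/h.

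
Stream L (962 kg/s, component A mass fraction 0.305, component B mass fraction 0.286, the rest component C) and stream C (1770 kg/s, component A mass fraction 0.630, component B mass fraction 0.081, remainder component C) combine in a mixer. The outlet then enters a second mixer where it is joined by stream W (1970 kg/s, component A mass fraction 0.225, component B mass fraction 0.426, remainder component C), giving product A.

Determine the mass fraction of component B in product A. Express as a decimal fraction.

0.267

Overall, product flow = 4702 kg/s.
component B in = 962×0.286 + 1770×0.081 + 1970×0.426 = 1257.7 kg/s.
component B fraction in A = 0.267.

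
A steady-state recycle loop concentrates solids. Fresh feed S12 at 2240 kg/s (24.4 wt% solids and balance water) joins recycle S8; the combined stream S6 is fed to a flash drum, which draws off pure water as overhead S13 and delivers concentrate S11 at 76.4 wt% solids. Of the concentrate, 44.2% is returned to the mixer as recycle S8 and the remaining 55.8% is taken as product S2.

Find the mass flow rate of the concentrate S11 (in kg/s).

1282 kg/s

Overall solids balance (none leaves overhead): solids in fresh feed = solids in product, i.e. 2240×0.244 = (1−0.442)·S11·0.764.
S11 = 546.56/(0.764×0.558) = 1282.1 kg/s.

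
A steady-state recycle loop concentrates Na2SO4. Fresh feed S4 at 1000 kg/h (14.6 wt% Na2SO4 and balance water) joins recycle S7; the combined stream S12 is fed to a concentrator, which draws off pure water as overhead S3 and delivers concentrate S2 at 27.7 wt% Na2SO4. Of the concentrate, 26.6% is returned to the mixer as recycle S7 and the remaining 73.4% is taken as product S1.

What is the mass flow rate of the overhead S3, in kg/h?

472.9 kg/h

Overall Na2SO4 balance (none leaves overhead): Na2SO4 in fresh feed = Na2SO4 in product, i.e. 1000×0.146 = (1−0.266)·S2·0.277.
S2 = 146/(0.277×0.734) = 718.09 kg/h.
Recycle S7 = 0.266×718.09 = 191.01 kg/h.
Combined feed S12 = 1000 + 191.01 = 1191 kg/h.
Overhead S3 = S12 − S2 = 1191 − 718.09 = 472.92 kg/h.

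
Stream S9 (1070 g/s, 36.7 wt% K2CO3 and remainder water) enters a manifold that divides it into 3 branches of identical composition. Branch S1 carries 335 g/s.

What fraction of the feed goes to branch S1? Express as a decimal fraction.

0.313

Fraction to S1 = 335/1070 = 0.3131.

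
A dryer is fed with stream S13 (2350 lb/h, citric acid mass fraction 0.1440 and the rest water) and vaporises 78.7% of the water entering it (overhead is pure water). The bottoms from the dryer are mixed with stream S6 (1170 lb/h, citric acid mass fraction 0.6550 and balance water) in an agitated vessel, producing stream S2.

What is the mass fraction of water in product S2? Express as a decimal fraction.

0.4296

Vapour removed = 0.787×0.856×2350 = 1583.1 lb/h; concentrate = 766.87 lb/h.
water reaching the mixer = 428.47 (from concentrate) + 1170×0.345 = 832.12 lb/h.
Product flow = 766.87 + 1170 = 1936.9 lb/h; water fraction = 0.4296.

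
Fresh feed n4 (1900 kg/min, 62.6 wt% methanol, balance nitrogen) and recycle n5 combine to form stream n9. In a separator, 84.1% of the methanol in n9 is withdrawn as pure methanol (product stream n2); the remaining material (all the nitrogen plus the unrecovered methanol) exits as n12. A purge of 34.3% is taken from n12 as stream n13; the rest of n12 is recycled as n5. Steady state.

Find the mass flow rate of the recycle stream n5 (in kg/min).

1500 kg/min

nitrogen enters only via n4 and leaves only via the purge: 1900×0.374 = 0.343×(nitrogen in n12), and the separator passes all nitrogen, so nitrogen in n9 = nitrogen in n12 = 2071.7 kg/min.
methanol in n9: m_A = 1900×0.626 + (1−0.343)·(1−0.841)·m_A, so m_A = 1189.4/0.8955 = 1328.1 kg/min.
n12 = (1−0.841)×1328.1 + 2071.7 = 2282.9 kg/min.
Recycle n5 = (1−0.343)×2282.9 = 1499.9 kg/min.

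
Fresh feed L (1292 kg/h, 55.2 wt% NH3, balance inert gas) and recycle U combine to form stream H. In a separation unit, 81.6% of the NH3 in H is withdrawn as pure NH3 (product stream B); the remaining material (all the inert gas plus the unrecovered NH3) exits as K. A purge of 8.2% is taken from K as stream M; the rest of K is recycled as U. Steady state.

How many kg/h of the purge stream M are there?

inert gas enters only via L and leaves only via the purge: 1292×0.448 = 0.082×(inert gas in K), and the separation unit passes all inert gas, so inert gas in H = inert gas in K = 7058.7 kg/h.
NH3 in H: m_A = 1292×0.552 + (1−0.082)·(1−0.816)·m_A, so m_A = 713.18/0.8311 = 858.13 kg/h.
K = (1−0.816)×858.13 + 7058.7 = 7216.6 kg/h.
Purge M = 0.082×7216.6 = 591.76 kg/h.

591.8 kg/h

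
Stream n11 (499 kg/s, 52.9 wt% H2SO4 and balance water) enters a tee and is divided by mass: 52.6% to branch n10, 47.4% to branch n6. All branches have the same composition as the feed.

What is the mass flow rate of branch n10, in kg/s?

Branch n10 flow = 0.526×499 = 262.47 kg/s.

262.5 kg/s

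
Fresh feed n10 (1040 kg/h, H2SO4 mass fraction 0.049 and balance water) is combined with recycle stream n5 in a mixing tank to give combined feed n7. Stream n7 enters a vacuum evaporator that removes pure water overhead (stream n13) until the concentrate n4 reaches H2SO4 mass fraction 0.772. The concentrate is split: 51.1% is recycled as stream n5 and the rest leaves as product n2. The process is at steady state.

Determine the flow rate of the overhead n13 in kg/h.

Overall H2SO4 balance (none leaves overhead): H2SO4 in fresh feed = H2SO4 in product, i.e. 1040×0.049 = (1−0.511)·n4·0.772.
n4 = 50.96/(0.772×0.489) = 134.99 kg/h.
Recycle n5 = 0.511×134.99 = 68.98 kg/h.
Combined feed n7 = 1040 + 68.98 = 1109 kg/h.
Overhead n13 = n7 − n4 = 1109 − 134.99 = 973.99 kg/h.

974 kg/h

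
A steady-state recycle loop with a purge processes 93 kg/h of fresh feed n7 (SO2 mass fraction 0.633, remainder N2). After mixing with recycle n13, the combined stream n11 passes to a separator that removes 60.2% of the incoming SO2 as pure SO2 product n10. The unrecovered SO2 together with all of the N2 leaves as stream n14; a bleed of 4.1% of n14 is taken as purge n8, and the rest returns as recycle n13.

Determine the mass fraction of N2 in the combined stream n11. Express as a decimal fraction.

0.897

N2 enters only via n7 and leaves only via the purge: 93×0.367 = 0.041×(N2 in n14), and the separator passes all N2, so N2 in n11 = N2 in n14 = 832.46 kg/h.
SO2 in n11: m_A = 93×0.633 + (1−0.041)·(1−0.602)·m_A, so m_A = 58.869/0.6183 = 95.208 kg/h.
n11 = 95.208 + 832.46 = 927.67 kg/h.
N2 fraction in n11 = 832.46/927.67 = 0.897.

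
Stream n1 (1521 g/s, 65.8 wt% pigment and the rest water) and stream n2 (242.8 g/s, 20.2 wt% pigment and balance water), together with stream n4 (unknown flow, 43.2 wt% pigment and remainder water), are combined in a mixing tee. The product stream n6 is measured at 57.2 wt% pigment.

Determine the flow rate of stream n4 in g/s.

Let n4 be the unknown flow. Total out = 1763.8 + n4.
pigment balance: 1049.9 + 0.432·n4 = 0.572·(1763.8 + n4)
(0.432 − 0.572)·n4 = 0.572×1763.8 − 1049.9 = -40.97
n4 = -40.97 / -0.140 = 292.64 g/s

292.6 g/s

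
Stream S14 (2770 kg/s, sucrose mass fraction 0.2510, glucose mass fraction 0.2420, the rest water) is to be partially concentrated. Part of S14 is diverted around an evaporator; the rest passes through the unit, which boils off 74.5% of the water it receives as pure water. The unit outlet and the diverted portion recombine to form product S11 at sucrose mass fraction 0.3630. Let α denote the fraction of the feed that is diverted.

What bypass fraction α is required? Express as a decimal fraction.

All 2770×0.251 = 695.27 kg/s of sucrose reaches S11, so S11 = 695.27/0.363 = 1915.3 kg/s and vapour = 854.66 kg/s.
The evaporator receives (1−α)·2770 of feed at 0.507 water and removes 0.745 of that water:
0.745×0.507×(1−α)×2770 = 854.66
(1−α) = 854.66/1046.3 = 0.8169;  α = 0.1831.

0.183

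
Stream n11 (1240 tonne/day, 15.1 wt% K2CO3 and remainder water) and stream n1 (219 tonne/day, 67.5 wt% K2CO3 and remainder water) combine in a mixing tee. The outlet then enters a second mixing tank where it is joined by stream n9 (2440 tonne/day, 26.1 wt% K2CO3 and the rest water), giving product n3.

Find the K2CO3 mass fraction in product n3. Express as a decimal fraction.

Overall, product flow = 3899 tonne/day.
K2CO3 in = 1240×0.151 + 219×0.675 + 2440×0.261 = 971.9 tonne/day.
K2CO3 fraction in n3 = 0.2493.

0.2493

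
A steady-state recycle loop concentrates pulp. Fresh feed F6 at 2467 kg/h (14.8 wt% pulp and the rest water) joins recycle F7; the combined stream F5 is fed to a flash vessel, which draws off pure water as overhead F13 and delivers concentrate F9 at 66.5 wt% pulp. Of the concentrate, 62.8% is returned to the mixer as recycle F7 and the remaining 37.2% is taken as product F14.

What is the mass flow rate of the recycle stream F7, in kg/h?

926.9 kg/h

Overall pulp balance (none leaves overhead): pulp in fresh feed = pulp in product, i.e. 2467×0.148 = (1−0.628)·F9·0.665.
F9 = 365.12/(0.665×0.372) = 1475.9 kg/h.
Recycle F7 = 0.628×1475.9 = 926.89 kg/h.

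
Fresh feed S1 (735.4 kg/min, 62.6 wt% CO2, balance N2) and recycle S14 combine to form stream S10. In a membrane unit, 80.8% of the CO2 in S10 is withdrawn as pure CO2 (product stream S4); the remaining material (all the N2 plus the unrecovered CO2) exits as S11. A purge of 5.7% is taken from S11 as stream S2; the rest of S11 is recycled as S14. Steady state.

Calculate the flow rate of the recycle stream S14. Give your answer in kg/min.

N2 enters only via S1 and leaves only via the purge: 735.4×0.374 = 0.057×(N2 in S11), and the membrane unit passes all N2, so N2 in S10 = N2 in S11 = 4825.3 kg/min.
CO2 in S10: m_A = 735.4×0.626 + (1−0.057)·(1−0.808)·m_A, so m_A = 460.36/0.8189 = 562.14 kg/min.
S11 = (1−0.808)×562.14 + 4825.3 = 4933.2 kg/min.
Recycle S14 = (1−0.057)×4933.2 = 4652 kg/min.

4652 kg/min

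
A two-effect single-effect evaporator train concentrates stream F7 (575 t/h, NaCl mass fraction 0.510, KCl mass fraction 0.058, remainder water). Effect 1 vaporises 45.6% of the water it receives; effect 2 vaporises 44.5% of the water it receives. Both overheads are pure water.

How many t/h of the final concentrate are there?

water in feed = 575×0.432 = 248.4 t/h.
After stage 1: water left = (1−0.456)×248.4 = 135.13; stream total = 461.73 t/h.
After stage 2: water left = (1−0.445)×135.13 = 74.997; final concentrate = 401.6 t/h.

401.6 t/h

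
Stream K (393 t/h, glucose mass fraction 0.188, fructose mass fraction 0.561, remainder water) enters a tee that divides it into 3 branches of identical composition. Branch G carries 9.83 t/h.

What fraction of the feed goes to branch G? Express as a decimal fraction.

0.025

Fraction to G = 9.83/393 = 0.0250.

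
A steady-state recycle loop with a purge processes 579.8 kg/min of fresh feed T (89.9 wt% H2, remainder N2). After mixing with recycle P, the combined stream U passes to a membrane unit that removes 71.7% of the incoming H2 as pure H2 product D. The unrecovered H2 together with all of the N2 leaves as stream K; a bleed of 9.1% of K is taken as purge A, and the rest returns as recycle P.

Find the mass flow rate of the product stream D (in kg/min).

H2 in U: m_A = 579.8×0.899 + (1−0.091)·(1−0.717)·m_A, so m_A = 521.24/0.7428 = 701.77 kg/min.
Product D = 0.717×701.77 = 503.17 kg/min.

503.2 kg/min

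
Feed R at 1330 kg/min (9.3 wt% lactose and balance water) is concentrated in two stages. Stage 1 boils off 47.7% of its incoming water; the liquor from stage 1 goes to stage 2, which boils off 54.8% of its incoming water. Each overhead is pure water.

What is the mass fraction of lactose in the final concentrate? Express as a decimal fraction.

water in feed = 1330×0.907 = 1206.3 kg/min.
After stage 1: water left = (1−0.477)×1206.3 = 630.9; stream total = 754.59 kg/min.
After stage 2: water left = (1−0.548)×630.9 = 285.17; final concentrate = 408.86 kg/min.
lactose fraction = 123.69/408.86 = 0.303.

0.303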